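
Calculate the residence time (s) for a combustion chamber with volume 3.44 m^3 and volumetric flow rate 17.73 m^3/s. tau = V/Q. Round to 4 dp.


tau = V / Q_flow
tau = 3.44 / 17.73 = 0.1940 s


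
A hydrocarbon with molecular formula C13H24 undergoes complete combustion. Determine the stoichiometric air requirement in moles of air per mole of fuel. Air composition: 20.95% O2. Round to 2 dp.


Balanced combustion: C13H24 + 19 O2 -> 13 CO2 + 12 H2O
O2 needed = C + H/4 = 13 + 24/4 = 19.00 moles
Air moles = O2 / 0.2095 = 19.00 / 0.2095 = 90.69 moles air


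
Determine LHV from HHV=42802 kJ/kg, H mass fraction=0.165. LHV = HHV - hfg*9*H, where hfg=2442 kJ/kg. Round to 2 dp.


LHV = HHV - hfg * 9 * H
Water correction = 2442 * 9 * 0.165 = 3626.370 kJ/kg
LHV = 42802 - 3626.370 = 39175.63 kJ/kg


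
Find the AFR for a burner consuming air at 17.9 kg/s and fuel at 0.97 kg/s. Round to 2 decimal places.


AFR = m_air / m_fuel
AFR = 17.9 / 0.97 = 18.45


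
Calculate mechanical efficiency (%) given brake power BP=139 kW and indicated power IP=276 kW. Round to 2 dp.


eta_mech = (BP / IP) * 100
Ratio = 139 / 276 = 0.5036
eta_mech = 0.5036 * 100 = 50.36%


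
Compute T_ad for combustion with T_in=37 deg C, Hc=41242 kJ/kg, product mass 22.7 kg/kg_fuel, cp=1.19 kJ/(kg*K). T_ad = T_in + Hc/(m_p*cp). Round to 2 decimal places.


T_ad = T_in + Hc / (m_p * cp)
Denominator = 22.7 * 1.19 = 27.0130
Temperature rise = 41242 / 27.0130 = 1526.75 K
T_ad = 37 + 1526.75 = 1563.75 deg C


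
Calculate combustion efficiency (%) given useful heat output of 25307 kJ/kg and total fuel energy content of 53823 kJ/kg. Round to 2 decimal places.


Efficiency = (Q_useful / Q_fuel) * 100
Efficiency = (25307 / 53823) * 100
Efficiency = 0.4702 * 100 = 47.02%


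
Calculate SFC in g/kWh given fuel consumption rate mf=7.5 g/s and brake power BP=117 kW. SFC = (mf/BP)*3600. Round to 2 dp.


SFC = (mf / BP) * 3600
Rate = 7.5 / 117 = 0.064103 g/(s*kW)
SFC = 0.064103 * 3600 = 230.77 g/kWh


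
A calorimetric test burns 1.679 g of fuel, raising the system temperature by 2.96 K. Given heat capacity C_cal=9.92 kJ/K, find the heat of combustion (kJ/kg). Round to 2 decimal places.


Hc = C_cal * delta_T / m_fuel
Q_released = 9.92 * 2.96 = 29.3632 kJ
m_fuel = 1.679 g = 1.679/1000 kg = 0.001679 kg
Hc = 29.3632 / 0.001679 = 17488.51 kJ/kg


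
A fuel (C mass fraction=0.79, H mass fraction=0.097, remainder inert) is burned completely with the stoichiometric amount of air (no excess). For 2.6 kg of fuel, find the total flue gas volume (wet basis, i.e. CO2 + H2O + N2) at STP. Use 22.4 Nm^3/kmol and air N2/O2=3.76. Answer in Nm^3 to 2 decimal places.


Per kg fuel: CO2 = (C/12 kmol)*22.4 = (0.79/12)*22.4 = 1.47467 Nm^3
Per kg fuel: H2O = (H/2 kmol)*22.4 = (0.097/2)*22.4 = 1.08640 Nm^3
O2 needed per kg fuel = C/12 + H/4 = 0.79/12 + 0.097/4 = 0.09008333 kmol
Per kg fuel: N2 = O2*3.76*22.4 = 0.09008333*3.76*22.4 = 7.58718 Nm^3
Total per kg = 1.47467 + 1.08640 + 7.58718 = 10.14825 Nm^3
Total = 10.14825 * 2.6 = 26.39 Nm^3


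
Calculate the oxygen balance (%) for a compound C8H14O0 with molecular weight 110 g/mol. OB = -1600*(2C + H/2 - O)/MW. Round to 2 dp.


OB = -1600 * (2C + H/2 - O) / MW
Inner = 2*8 + 14/2 - 0 = 23.00
OB = -1600 * 23.00 / 110 = -334.55%


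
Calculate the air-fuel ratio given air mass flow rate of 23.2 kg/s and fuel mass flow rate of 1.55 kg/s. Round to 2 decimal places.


AFR = m_air / m_fuel
AFR = 23.2 / 1.55 = 14.97


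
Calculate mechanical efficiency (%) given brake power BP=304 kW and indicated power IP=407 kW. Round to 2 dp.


eta_mech = (BP / IP) * 100
Ratio = 304 / 407 = 0.7469
eta_mech = 0.7469 * 100 = 74.69%


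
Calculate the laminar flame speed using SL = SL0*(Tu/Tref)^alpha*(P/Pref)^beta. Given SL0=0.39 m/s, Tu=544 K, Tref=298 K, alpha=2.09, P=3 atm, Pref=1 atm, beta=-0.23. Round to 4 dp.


SL = SL0 * (Tu/Tref)^alpha * (P/Pref)^beta
T ratio = 544/298 = 1.82550336
(T ratio)^alpha = 1.82550336^2.09 = 3.517950
(P/Pref)^beta = 3^(-0.23) = 0.776716
SL = 0.39 * 3.517950 * 0.776716 = 1.0657 m/s


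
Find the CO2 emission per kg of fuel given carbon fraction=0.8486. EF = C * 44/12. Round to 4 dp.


EF = C_frac * (M_CO2 / M_C)
EF = 0.8486 * (44/12)
EF = 0.8486 * 3.666667 = 3.1115 kg_CO2/kg_fuel


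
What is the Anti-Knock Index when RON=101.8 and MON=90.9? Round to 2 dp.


AKI = (RON + MON) / 2
AKI = (101.8 + 90.9) / 2
AKI = 192.7 / 2 = 96.35


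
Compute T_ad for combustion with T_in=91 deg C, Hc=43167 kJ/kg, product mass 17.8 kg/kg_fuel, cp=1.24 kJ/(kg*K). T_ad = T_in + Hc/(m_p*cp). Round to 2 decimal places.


T_ad = T_in + Hc / (m_p * cp)
Denominator = 17.8 * 1.24 = 22.0720
Temperature rise = 43167 / 22.0720 = 1955.74 K
T_ad = 91 + 1955.74 = 2046.74 deg C


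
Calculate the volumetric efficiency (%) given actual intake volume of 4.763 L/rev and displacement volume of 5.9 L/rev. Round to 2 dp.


eta_v = (V_actual / V_disp) * 100
Ratio = 4.763 / 5.9 = 0.8073
eta_v = 0.8073 * 100 = 80.73%


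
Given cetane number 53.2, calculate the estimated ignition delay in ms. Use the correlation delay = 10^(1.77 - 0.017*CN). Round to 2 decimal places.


delay = 10^(1.77 - 0.017*CN)
Exponent = 1.77 - 0.017*53.2 = 0.8656
delay = 10^0.8656 = 7.34 ms


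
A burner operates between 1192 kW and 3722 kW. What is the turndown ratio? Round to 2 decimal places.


TDR = Q_max / Q_min
TDR = 3722 / 1192 = 3.12


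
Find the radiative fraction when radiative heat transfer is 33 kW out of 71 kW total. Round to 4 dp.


f_rad = Q_rad / Q_total
f_rad = 33 / 71 = 0.4648


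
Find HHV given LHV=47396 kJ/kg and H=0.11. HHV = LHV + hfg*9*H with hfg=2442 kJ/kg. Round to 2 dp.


HHV = LHV + hfg * 9 * H
Water addition = 2442 * 9 * 0.11 = 2417.580 kJ/kg
HHV = 47396 + 2417.580 = 49813.58 kJ/kg


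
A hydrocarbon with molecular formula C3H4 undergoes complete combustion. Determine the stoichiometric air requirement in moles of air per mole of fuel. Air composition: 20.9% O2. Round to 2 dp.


Balanced combustion: C3H4 + 4 O2 -> 3 CO2 + 2 H2O
O2 needed = C + H/4 = 3 + 4/4 = 4.00 moles
Air moles = O2 / 0.209 = 4.00 / 0.209 = 19.14 moles air


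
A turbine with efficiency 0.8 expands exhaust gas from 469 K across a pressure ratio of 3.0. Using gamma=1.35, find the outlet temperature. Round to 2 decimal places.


T_out = T_in * (1 - eta * (1 - PR^(-(gamma-1)/gamma)))
Exponent = -(1.35-1)/1.35 = -0.25925926
PR^exp = 3.0^(-0.25925926) = 0.75214556
Factor = 1 - 0.8*(1 - 0.75214556) = 0.80171645
T_out = 469 * 0.80171645 = 376.01 K


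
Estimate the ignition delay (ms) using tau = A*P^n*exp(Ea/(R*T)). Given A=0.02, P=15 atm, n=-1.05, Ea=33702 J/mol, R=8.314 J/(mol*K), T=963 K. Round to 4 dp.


tau = A * P^n * exp(Ea/(R*T))
P^n = 15^(-1.05) = 0.05822429
Ea/(R*T) = 33702/(8.314*963) = 4.209392
exp(Ea/(R*T)) = 67.315597
tau = 0.02 * 0.05822429 * 67.315597 = 0.0784 ms


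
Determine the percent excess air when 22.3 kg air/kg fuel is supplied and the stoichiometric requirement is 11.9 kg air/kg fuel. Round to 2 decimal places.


Excess air = actual - stoichiometric = 22.3 - 11.9 = 10.40 kg/kg fuel
Excess air % = (excess / stoich) * 100 = (10.40 / 11.9) * 100 = 87.39%


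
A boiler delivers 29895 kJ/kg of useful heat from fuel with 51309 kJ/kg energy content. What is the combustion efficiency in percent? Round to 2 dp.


Efficiency = (Q_useful / Q_fuel) * 100
Efficiency = (29895 / 51309) * 100
Efficiency = 0.5826 * 100 = 58.26%


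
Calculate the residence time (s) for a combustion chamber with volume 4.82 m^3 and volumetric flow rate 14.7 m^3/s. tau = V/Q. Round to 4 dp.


tau = V / Q_flow
tau = 4.82 / 14.7 = 0.3279 s


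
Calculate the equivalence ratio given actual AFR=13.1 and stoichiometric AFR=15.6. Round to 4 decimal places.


phi = AFR_stoich / AFR_actual
phi = 15.6 / 13.1 = 1.1908


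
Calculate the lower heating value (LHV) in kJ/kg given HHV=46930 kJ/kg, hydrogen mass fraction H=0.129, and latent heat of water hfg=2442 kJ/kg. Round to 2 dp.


LHV = HHV - hfg * 9 * H
Water correction = 2442 * 9 * 0.129 = 2835.162 kJ/kg
LHV = 46930 - 2835.162 = 44094.84 kJ/kg


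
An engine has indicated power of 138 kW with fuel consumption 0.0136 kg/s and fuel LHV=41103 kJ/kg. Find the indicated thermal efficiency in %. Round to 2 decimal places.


eta_ith = (IP / (mf * LHV)) * 100
Denominator = 0.0136 * 41103 = 559.0008 kW
eta_ith = (138 / 559.0008) * 100 = 24.69%


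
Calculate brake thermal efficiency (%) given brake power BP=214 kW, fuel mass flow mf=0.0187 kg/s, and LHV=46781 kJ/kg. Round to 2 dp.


eta_BTE = (BP / (mf * LHV)) * 100
Denominator = 0.0187 * 46781 = 874.8047 kW
eta_BTE = (214 / 874.8047) * 100 = 24.46%


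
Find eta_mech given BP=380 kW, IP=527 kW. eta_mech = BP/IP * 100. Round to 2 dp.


eta_mech = (BP / IP) * 100
Ratio = 380 / 527 = 0.7211
eta_mech = 0.7211 * 100 = 72.11%


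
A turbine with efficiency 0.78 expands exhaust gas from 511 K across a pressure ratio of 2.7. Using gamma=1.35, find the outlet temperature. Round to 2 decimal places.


T_out = T_in * (1 - eta * (1 - PR^(-(gamma-1)/gamma)))
Exponent = -(1.35-1)/1.35 = -0.25925926
PR^exp = 2.7^(-0.25925926) = 0.77297411
Factor = 1 - 0.78*(1 - 0.77297411) = 0.82291981
T_out = 511 * 0.82291981 = 420.51 K


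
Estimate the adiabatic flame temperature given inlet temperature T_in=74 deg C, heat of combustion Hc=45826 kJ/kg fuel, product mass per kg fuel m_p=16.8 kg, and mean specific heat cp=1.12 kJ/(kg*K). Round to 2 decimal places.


T_ad = T_in + Hc / (m_p * cp)
Denominator = 16.8 * 1.12 = 18.8160
Temperature rise = 45826 / 18.8160 = 2435.48 K
T_ad = 74 + 2435.48 = 2509.48 deg C


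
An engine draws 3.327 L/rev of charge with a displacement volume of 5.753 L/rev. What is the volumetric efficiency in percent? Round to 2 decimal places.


eta_v = (V_actual / V_disp) * 100
Ratio = 3.327 / 5.753 = 0.5783
eta_v = 0.5783 * 100 = 57.83%


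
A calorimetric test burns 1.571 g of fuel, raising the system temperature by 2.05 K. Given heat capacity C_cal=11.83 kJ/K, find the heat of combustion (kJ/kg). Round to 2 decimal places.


Hc = C_cal * delta_T / m_fuel
Q_released = 11.83 * 2.05 = 24.2515 kJ
m_fuel = 1.571 g = 1.571/1000 kg = 0.001571 kg
Hc = 24.2515 / 0.001571 = 15436.98 kJ/kg


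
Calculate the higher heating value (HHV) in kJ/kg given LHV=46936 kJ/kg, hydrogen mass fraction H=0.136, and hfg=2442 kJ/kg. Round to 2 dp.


HHV = LHV + hfg * 9 * H
Water addition = 2442 * 9 * 0.136 = 2989.008 kJ/kg
HHV = 46936 + 2989.008 = 49925.01 kJ/kg


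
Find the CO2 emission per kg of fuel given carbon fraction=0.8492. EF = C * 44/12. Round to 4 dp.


EF = C_frac * (M_CO2 / M_C)
EF = 0.8492 * (44/12)
EF = 0.8492 * 3.666667 = 3.1137 kg_CO2/kg_fuel


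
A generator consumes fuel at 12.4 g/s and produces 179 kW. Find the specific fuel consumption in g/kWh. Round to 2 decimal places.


SFC = (mf / BP) * 3600
Rate = 12.4 / 179 = 0.069274 g/(s*kW)
SFC = 0.069274 * 3600 = 249.39 g/kWh


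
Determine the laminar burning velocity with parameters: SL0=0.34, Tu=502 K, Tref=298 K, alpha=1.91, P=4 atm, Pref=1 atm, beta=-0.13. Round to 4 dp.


SL = SL0 * (Tu/Tref)^alpha * (P/Pref)^beta
T ratio = 502/298 = 1.68456376
(T ratio)^alpha = 1.68456376^1.91 = 2.707641
(P/Pref)^beta = 4^(-0.13) = 0.835088
SL = 0.34 * 2.707641 * 0.835088 = 0.7688 m/s


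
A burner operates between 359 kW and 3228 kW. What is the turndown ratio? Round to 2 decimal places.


TDR = Q_max / Q_min
TDR = 3228 / 359 = 8.99


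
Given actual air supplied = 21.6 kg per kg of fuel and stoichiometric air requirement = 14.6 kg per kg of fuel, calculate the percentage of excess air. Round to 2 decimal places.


Excess air = actual - stoichiometric = 21.6 - 14.6 = 7.00 kg/kg fuel
Excess air % = (excess / stoich) * 100 = (7.00 / 14.6) * 100 = 47.95%


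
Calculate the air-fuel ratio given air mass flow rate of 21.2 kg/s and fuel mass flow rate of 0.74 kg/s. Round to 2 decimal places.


AFR = m_air / m_fuel
AFR = 21.2 / 0.74 = 28.65


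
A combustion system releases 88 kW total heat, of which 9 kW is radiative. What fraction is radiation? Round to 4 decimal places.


f_rad = Q_rad / Q_total
f_rad = 9 / 88 = 0.1023


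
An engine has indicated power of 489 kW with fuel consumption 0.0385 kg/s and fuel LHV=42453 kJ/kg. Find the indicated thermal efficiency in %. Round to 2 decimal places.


eta_ith = (IP / (mf * LHV)) * 100
Denominator = 0.0385 * 42453 = 1634.4405 kW
eta_ith = (489 / 1634.4405) * 100 = 29.92%


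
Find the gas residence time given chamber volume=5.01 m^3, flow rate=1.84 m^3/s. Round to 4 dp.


tau = V / Q_flow
tau = 5.01 / 1.84 = 2.7228 s


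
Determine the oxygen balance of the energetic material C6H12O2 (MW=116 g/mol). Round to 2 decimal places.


OB = -1600 * (2C + H/2 - O) / MW
Inner = 2*6 + 12/2 - 2 = 16.00
OB = -1600 * 16.00 / 116 = -220.69%


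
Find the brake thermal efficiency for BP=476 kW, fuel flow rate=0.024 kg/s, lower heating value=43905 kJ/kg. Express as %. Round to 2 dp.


eta_BTE = (BP / (mf * LHV)) * 100
Denominator = 0.024 * 43905 = 1053.7200 kW
eta_BTE = (476 / 1053.7200) * 100 = 45.17%


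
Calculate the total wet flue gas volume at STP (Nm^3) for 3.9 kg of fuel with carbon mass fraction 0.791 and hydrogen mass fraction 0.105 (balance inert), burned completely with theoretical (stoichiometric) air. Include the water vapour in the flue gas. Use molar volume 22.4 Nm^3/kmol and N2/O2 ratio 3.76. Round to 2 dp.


Per kg fuel: CO2 = (C/12 kmol)*22.4 = (0.791/12)*22.4 = 1.47653 Nm^3
Per kg fuel: H2O = (H/2 kmol)*22.4 = (0.105/2)*22.4 = 1.17600 Nm^3
O2 needed per kg fuel = C/12 + H/4 = 0.791/12 + 0.105/4 = 0.09216667 kmol
Per kg fuel: N2 = O2*3.76*22.4 = 0.09216667*3.76*22.4 = 7.76265 Nm^3
Total per kg = 1.47653 + 1.17600 + 7.76265 = 10.41518 Nm^3
Total = 10.41518 * 3.9 = 40.62 Nm^3


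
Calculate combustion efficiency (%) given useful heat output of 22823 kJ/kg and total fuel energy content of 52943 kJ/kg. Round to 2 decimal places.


Efficiency = (Q_useful / Q_fuel) * 100
Efficiency = (22823 / 52943) * 100
Efficiency = 0.4311 * 100 = 43.11%


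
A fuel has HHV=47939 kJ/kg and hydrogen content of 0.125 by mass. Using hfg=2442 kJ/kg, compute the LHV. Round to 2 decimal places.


LHV = HHV - hfg * 9 * H
Water correction = 2442 * 9 * 0.125 = 2747.250 kJ/kg
LHV = 47939 - 2747.250 = 45191.75 kJ/kg


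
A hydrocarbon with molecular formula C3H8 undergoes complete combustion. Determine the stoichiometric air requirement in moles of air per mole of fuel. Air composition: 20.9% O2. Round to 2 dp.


Balanced combustion: C3H8 + 5 O2 -> 3 CO2 + 4 H2O
O2 needed = C + H/4 = 3 + 8/4 = 5.00 moles
Air moles = O2 / 0.209 = 5.00 / 0.209 = 23.92 moles air


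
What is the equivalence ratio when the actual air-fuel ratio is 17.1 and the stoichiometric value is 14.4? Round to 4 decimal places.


phi = AFR_stoich / AFR_actual
phi = 14.4 / 17.1 = 0.8421


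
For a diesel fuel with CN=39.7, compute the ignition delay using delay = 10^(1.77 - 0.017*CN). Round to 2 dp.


delay = 10^(1.77 - 0.017*CN)
Exponent = 1.77 - 0.017*39.7 = 1.0951
delay = 10^1.0951 = 12.45 ms


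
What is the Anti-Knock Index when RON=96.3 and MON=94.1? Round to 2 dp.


AKI = (RON + MON) / 2
AKI = (96.3 + 94.1) / 2
AKI = 190.4 / 2 = 95.20


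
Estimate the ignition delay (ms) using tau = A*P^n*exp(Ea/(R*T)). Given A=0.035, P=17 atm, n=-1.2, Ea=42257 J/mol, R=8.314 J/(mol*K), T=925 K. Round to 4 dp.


tau = A * P^n * exp(Ea/(R*T))
P^n = 17^(-1.2) = 0.03337808
Ea/(R*T) = 42257/(8.314*925) = 5.494737
exp(Ea/(R*T)) = 243.407496
tau = 0.035 * 0.03337808 * 243.407496 = 0.2844 ms


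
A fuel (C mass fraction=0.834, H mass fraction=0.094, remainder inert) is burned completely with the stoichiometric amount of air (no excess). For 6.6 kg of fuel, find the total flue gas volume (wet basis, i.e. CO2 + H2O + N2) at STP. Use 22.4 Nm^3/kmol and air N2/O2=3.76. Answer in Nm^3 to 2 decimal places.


Per kg fuel: CO2 = (C/12 kmol)*22.4 = (0.834/12)*22.4 = 1.55680 Nm^3
Per kg fuel: H2O = (H/2 kmol)*22.4 = (0.094/2)*22.4 = 1.05280 Nm^3
O2 needed per kg fuel = C/12 + H/4 = 0.834/12 + 0.094/4 = 0.09300000 kmol
Per kg fuel: N2 = O2*3.76*22.4 = 0.09300000*3.76*22.4 = 7.83283 Nm^3
Total per kg = 1.55680 + 1.05280 + 7.83283 = 10.44243 Nm^3
Total = 10.44243 * 6.6 = 68.92 Nm^3


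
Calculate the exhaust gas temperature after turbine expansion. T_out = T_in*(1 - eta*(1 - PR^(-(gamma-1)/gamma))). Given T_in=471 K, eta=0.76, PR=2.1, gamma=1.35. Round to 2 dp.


T_out = T_in * (1 - eta * (1 - PR^(-(gamma-1)/gamma)))
Exponent = -(1.35-1)/1.35 = -0.25925926
PR^exp = 2.1^(-0.25925926) = 0.82501466
Factor = 1 - 0.76*(1 - 0.82501466) = 0.86701114
T_out = 471 * 0.86701114 = 408.36 K


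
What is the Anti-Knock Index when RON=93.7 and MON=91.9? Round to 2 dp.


AKI = (RON + MON) / 2
AKI = (93.7 + 91.9) / 2
AKI = 185.6 / 2 = 92.80


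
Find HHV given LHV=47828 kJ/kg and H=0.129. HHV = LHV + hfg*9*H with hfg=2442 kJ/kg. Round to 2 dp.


HHV = LHV + hfg * 9 * H
Water addition = 2442 * 9 * 0.129 = 2835.162 kJ/kg
HHV = 47828 + 2835.162 = 50663.16 kJ/kg


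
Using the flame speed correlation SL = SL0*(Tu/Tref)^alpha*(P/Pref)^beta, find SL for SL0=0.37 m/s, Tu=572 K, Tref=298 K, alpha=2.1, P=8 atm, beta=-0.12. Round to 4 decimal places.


SL = SL0 * (Tu/Tref)^alpha * (P/Pref)^beta
T ratio = 572/298 = 1.91946309
(T ratio)^alpha = 1.91946309^2.1 = 3.932579
(P/Pref)^beta = 8^(-0.12) = 0.779165
SL = 0.37 * 3.932579 * 0.779165 = 1.1337 m/s


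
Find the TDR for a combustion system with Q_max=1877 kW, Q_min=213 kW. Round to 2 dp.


TDR = Q_max / Q_min
TDR = 1877 / 213 = 8.81


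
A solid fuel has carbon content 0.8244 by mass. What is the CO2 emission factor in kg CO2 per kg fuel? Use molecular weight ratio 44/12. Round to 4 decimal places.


EF = C_frac * (M_CO2 / M_C)
EF = 0.8244 * (44/12)
EF = 0.8244 * 3.666667 = 3.0228 kg_CO2/kg_fuel


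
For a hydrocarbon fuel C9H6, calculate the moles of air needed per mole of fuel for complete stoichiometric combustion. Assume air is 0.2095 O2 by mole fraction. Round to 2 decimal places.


Balanced combustion: C9H6 + 10.5 O2 -> 9 CO2 + 3 H2O
O2 needed = C + H/4 = 9 + 6/4 = 10.50 moles
Air moles = O2 / 0.2095 = 10.50 / 0.2095 = 50.12 moles air


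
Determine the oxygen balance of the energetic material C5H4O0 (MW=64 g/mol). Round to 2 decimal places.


OB = -1600 * (2C + H/2 - O) / MW
Inner = 2*5 + 4/2 - 0 = 12.00
OB = -1600 * 12.00 / 64 = -300.00%


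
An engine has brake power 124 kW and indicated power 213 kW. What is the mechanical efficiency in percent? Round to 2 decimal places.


eta_mech = (BP / IP) * 100
Ratio = 124 / 213 = 0.5822
eta_mech = 0.5822 * 100 = 58.22%


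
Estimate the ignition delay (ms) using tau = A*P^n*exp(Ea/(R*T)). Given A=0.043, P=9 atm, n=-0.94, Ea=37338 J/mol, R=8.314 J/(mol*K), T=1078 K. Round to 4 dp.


tau = A * P^n * exp(Ea/(R*T))
P^n = 9^(-0.94) = 0.12676870
Ea/(R*T) = 37338/(8.314*1078) = 4.166029
exp(Ea/(R*T)) = 64.458965
tau = 0.043 * 0.12676870 * 64.458965 = 0.3514 ms


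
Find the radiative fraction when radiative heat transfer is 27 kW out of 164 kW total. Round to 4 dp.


f_rad = Q_rad / Q_total
f_rad = 27 / 164 = 0.1646


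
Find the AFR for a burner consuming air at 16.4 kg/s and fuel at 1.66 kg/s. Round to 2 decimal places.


AFR = m_air / m_fuel
AFR = 16.4 / 1.66 = 9.88


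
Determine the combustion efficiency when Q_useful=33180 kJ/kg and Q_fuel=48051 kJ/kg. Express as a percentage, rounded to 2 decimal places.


Efficiency = (Q_useful / Q_fuel) * 100
Efficiency = (33180 / 48051) * 100
Efficiency = 0.6905 * 100 = 69.05%


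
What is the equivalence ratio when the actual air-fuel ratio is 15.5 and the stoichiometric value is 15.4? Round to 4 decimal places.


phi = AFR_stoich / AFR_actual
phi = 15.4 / 15.5 = 0.9935


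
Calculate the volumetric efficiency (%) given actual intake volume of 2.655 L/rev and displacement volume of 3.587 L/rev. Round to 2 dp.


eta_v = (V_actual / V_disp) * 100
Ratio = 2.655 / 3.587 = 0.7402
eta_v = 0.7402 * 100 = 74.02%


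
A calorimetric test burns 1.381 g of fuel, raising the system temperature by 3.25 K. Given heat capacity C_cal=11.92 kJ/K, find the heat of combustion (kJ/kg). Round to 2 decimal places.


Hc = C_cal * delta_T / m_fuel
Q_released = 11.92 * 3.25 = 38.7400 kJ
m_fuel = 1.381 g = 1.381/1000 kg = 0.001381 kg
Hc = 38.7400 / 0.001381 = 28052.14 kJ/kg


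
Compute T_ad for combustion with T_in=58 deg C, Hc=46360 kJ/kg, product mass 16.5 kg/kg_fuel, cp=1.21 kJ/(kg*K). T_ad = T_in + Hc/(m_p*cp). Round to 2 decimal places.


T_ad = T_in + Hc / (m_p * cp)
Denominator = 16.5 * 1.21 = 19.9650
Temperature rise = 46360 / 19.9650 = 2322.06 K
T_ad = 58 + 2322.06 = 2380.06 deg C


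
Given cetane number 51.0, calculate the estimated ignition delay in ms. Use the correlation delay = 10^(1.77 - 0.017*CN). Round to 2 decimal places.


delay = 10^(1.77 - 0.017*CN)
Exponent = 1.77 - 0.017*51.0 = 0.9030
delay = 10^0.9030 = 8.00 ms


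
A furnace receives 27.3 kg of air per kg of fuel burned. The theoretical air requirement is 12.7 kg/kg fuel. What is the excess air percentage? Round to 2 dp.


Excess air = actual - stoichiometric = 27.3 - 12.7 = 14.60 kg/kg fuel
Excess air % = (excess / stoich) * 100 = (14.60 / 12.7) * 100 = 114.96%


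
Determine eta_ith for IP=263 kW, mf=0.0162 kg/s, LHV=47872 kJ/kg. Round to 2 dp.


eta_ith = (IP / (mf * LHV)) * 100
Denominator = 0.0162 * 47872 = 775.5264 kW
eta_ith = (263 / 775.5264) * 100 = 33.91%


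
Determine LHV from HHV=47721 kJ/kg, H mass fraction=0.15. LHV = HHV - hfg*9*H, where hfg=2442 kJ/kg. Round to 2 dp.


LHV = HHV - hfg * 9 * H
Water correction = 2442 * 9 * 0.15 = 3296.700 kJ/kg
LHV = 47721 - 3296.700 = 44424.30 kJ/kg


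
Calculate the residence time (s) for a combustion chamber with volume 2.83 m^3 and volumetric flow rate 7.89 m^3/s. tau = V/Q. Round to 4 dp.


tau = V / Q_flow
tau = 2.83 / 7.89 = 0.3587 s


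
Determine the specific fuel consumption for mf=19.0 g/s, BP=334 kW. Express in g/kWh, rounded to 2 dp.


SFC = (mf / BP) * 3600
Rate = 19.0 / 334 = 0.056886 g/(s*kW)
SFC = 0.056886 * 3600 = 204.79 g/kWh


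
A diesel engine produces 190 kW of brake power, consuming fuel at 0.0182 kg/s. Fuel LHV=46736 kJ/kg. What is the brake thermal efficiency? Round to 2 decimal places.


eta_BTE = (BP / (mf * LHV)) * 100
Denominator = 0.0182 * 46736 = 850.5952 kW
eta_BTE = (190 / 850.5952) * 100 = 22.34%


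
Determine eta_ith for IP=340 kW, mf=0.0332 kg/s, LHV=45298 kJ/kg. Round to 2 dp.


eta_ith = (IP / (mf * LHV)) * 100
Denominator = 0.0332 * 45298 = 1503.8936 kW
eta_ith = (340 / 1503.8936) * 100 = 22.61%


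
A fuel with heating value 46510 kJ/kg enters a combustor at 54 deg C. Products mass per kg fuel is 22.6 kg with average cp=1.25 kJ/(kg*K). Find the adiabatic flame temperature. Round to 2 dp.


T_ad = T_in + Hc / (m_p * cp)
Denominator = 22.6 * 1.25 = 28.2500
Temperature rise = 46510 / 28.2500 = 1646.37 K
T_ad = 54 + 1646.37 = 1700.37 deg C


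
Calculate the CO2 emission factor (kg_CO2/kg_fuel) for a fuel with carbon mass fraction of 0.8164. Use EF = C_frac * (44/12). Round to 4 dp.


EF = C_frac * (M_CO2 / M_C)
EF = 0.8164 * (44/12)
EF = 0.8164 * 3.666667 = 2.9935 kg_CO2/kg_fuel


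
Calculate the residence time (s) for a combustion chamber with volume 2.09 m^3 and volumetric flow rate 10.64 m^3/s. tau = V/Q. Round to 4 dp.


tau = V / Q_flow
tau = 2.09 / 10.64 = 0.1964 s


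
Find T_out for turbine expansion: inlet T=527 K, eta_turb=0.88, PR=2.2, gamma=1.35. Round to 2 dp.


T_out = T_in * (1 - eta * (1 - PR^(-(gamma-1)/gamma)))
Exponent = -(1.35-1)/1.35 = -0.25925926
PR^exp = 2.2^(-0.25925926) = 0.81512413
Factor = 1 - 0.88*(1 - 0.81512413) = 0.83730923
T_out = 527 * 0.83730923 = 441.26 K


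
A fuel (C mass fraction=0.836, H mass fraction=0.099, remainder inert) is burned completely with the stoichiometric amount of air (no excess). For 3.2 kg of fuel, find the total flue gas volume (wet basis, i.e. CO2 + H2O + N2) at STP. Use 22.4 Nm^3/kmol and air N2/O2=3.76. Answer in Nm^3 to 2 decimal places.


Per kg fuel: CO2 = (C/12 kmol)*22.4 = (0.836/12)*22.4 = 1.56053 Nm^3
Per kg fuel: H2O = (H/2 kmol)*22.4 = (0.099/2)*22.4 = 1.10880 Nm^3
O2 needed per kg fuel = C/12 + H/4 = 0.836/12 + 0.099/4 = 0.09441667 kmol
Per kg fuel: N2 = O2*3.76*22.4 = 0.09441667*3.76*22.4 = 7.95215 Nm^3
Total per kg = 1.56053 + 1.10880 + 7.95215 = 10.62148 Nm^3
Total = 10.62148 * 3.2 = 33.99 Nm^3


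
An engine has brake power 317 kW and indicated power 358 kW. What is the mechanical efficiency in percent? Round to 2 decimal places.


eta_mech = (BP / IP) * 100
Ratio = 317 / 358 = 0.8855
eta_mech = 0.8855 * 100 = 88.55%


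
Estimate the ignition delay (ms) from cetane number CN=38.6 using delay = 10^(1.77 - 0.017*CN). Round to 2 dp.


delay = 10^(1.77 - 0.017*CN)
Exponent = 1.77 - 0.017*38.6 = 1.1138
delay = 10^1.1138 = 13.00 ms


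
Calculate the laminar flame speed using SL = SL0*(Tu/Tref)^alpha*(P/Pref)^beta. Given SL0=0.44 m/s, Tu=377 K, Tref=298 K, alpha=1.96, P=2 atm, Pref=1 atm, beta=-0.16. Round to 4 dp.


SL = SL0 * (Tu/Tref)^alpha * (P/Pref)^beta
T ratio = 377/298 = 1.26510067
(T ratio)^alpha = 1.26510067^1.96 = 1.585496
(P/Pref)^beta = 2^(-0.16) = 0.895025
SL = 0.44 * 1.585496 * 0.895025 = 0.6244 m/s


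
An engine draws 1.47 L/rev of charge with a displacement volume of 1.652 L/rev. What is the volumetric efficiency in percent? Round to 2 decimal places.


eta_v = (V_actual / V_disp) * 100
Ratio = 1.47 / 1.652 = 0.8898
eta_v = 0.8898 * 100 = 88.98%


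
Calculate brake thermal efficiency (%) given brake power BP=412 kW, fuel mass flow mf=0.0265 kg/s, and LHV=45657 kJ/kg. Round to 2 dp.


eta_BTE = (BP / (mf * LHV)) * 100
Denominator = 0.0265 * 45657 = 1209.9105 kW
eta_BTE = (412 / 1209.9105) * 100 = 34.05%


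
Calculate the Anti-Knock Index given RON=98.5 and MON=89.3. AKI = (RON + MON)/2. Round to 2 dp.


AKI = (RON + MON) / 2
AKI = (98.5 + 89.3) / 2
AKI = 187.8 / 2 = 93.90


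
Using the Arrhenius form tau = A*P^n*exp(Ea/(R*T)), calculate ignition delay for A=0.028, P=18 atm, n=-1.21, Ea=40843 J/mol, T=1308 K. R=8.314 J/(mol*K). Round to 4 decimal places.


tau = A * P^n * exp(Ea/(R*T))
P^n = 18^(-1.21) = 0.03027752
Ea/(R*T) = 40843/(8.314*1308) = 3.755778
exp(Ea/(R*T)) = 42.767464
tau = 0.028 * 0.03027752 * 42.767464 = 0.0363 ms


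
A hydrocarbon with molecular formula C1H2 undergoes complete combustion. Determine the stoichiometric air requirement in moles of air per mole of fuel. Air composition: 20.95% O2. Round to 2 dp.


Balanced combustion: C1H2 + 1.5 O2 -> 1 CO2 + 1 H2O
O2 needed = C + H/4 = 1 + 2/4 = 1.50 moles
Air moles = O2 / 0.2095 = 1.50 / 0.2095 = 7.16 moles air


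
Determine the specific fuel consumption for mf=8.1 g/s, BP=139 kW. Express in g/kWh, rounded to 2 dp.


SFC = (mf / BP) * 3600
Rate = 8.1 / 139 = 0.058273 g/(s*kW)
SFC = 0.058273 * 3600 = 209.78 g/kWh


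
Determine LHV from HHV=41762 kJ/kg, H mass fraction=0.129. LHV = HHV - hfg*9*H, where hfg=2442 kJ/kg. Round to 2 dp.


LHV = HHV - hfg * 9 * H
Water correction = 2442 * 9 * 0.129 = 2835.162 kJ/kg
LHV = 41762 - 2835.162 = 38926.84 kJ/kg


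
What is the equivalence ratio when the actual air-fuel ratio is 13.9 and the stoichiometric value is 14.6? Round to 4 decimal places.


phi = AFR_stoich / AFR_actual
phi = 14.6 / 13.9 = 1.0504


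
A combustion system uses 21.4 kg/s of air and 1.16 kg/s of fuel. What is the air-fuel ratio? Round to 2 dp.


AFR = m_air / m_fuel
AFR = 21.4 / 1.16 = 18.45


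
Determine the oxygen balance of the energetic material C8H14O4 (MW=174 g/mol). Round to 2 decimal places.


OB = -1600 * (2C + H/2 - O) / MW
Inner = 2*8 + 14/2 - 4 = 19.00
OB = -1600 * 19.00 / 174 = -174.71%


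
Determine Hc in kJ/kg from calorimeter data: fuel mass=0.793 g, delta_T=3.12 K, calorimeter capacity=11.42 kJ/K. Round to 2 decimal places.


Hc = C_cal * delta_T / m_fuel
Q_released = 11.42 * 3.12 = 35.6304 kJ
m_fuel = 0.793 g = 0.793/1000 kg = 0.000793 kg
Hc = 35.6304 / 0.000793 = 44931.15 kJ/kg


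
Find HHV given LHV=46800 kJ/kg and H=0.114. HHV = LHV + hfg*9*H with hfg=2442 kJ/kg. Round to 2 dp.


HHV = LHV + hfg * 9 * H
Water addition = 2442 * 9 * 0.114 = 2505.492 kJ/kg
HHV = 46800 + 2505.492 = 49305.49 kJ/kg


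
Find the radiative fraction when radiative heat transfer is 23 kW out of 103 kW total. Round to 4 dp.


f_rad = Q_rad / Q_total
f_rad = 23 / 103 = 0.2233


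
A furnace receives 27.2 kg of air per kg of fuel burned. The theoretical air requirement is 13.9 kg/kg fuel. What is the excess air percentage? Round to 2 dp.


Excess air = actual - stoichiometric = 27.2 - 13.9 = 13.30 kg/kg fuel
Excess air % = (excess / stoich) * 100 = (13.30 / 13.9) * 100 = 95.68%


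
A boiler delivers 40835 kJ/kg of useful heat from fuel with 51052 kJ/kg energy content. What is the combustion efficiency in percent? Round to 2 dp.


Efficiency = (Q_useful / Q_fuel) * 100
Efficiency = (40835 / 51052) * 100
Efficiency = 0.7999 * 100 = 79.99%


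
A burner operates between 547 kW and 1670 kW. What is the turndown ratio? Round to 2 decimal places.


TDR = Q_max / Q_min
TDR = 1670 / 547 = 3.05


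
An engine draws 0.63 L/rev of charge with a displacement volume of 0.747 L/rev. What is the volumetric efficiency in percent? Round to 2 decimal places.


eta_v = (V_actual / V_disp) * 100
Ratio = 0.63 / 0.747 = 0.8434
eta_v = 0.8434 * 100 = 84.34%


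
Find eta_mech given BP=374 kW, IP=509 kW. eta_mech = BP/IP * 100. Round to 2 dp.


eta_mech = (BP / IP) * 100
Ratio = 374 / 509 = 0.7348
eta_mech = 0.7348 * 100 = 73.48%


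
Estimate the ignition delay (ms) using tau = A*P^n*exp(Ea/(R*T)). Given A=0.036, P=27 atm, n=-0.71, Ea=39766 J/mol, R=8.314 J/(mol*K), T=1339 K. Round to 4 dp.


tau = A * P^n * exp(Ea/(R*T))
P^n = 27^(-0.71) = 0.09632338
Ea/(R*T) = 39766/(8.314*1339) = 3.572081
exp(Ea/(R*T)) = 35.590584
tau = 0.036 * 0.09632338 * 35.590584 = 0.1234 ms


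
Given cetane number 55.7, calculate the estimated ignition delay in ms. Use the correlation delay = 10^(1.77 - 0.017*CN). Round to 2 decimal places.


delay = 10^(1.77 - 0.017*CN)
Exponent = 1.77 - 0.017*55.7 = 0.8231
delay = 10^0.8231 = 6.65 ms


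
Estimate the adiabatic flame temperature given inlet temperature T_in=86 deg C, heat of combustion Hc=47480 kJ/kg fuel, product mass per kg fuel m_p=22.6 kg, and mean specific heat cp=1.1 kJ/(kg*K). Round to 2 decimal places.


T_ad = T_in + Hc / (m_p * cp)
Denominator = 22.6 * 1.1 = 24.8600
Temperature rise = 47480 / 24.8600 = 1909.90 K
T_ad = 86 + 1909.90 = 1995.90 deg C


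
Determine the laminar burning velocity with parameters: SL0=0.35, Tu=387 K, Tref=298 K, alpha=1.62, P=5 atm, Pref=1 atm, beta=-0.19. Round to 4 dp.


SL = SL0 * (Tu/Tref)^alpha * (P/Pref)^beta
T ratio = 387/298 = 1.29865772
(T ratio)^alpha = 1.29865772^1.62 = 1.527079
(P/Pref)^beta = 5^(-0.19) = 0.736539
SL = 0.35 * 1.527079 * 0.736539 = 0.3937 m/s


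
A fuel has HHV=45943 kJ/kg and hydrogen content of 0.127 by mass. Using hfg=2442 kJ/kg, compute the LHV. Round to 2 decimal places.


LHV = HHV - hfg * 9 * H
Water correction = 2442 * 9 * 0.127 = 2791.206 kJ/kg
LHV = 45943 - 2791.206 = 43151.79 kJ/kg


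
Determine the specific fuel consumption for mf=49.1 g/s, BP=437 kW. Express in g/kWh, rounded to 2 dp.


SFC = (mf / BP) * 3600
Rate = 49.1 / 437 = 0.112357 g/(s*kW)
SFC = 0.112357 * 3600 = 404.49 g/kWh


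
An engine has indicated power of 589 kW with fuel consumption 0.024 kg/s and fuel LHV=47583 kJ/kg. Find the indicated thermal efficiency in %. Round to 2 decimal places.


eta_ith = (IP / (mf * LHV)) * 100
Denominator = 0.024 * 47583 = 1141.9920 kW
eta_ith = (589 / 1141.9920) * 100 = 51.58%


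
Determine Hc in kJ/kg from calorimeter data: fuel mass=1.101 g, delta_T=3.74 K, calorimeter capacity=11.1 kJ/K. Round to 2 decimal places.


Hc = C_cal * delta_T / m_fuel
Q_released = 11.1 * 3.74 = 41.5140 kJ
m_fuel = 1.101 g = 1.101/1000 kg = 0.001101 kg
Hc = 41.5140 / 0.001101 = 37705.72 kJ/kg


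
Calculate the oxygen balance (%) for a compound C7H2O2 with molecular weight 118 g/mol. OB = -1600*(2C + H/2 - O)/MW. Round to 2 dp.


OB = -1600 * (2C + H/2 - O) / MW
Inner = 2*7 + 2/2 - 2 = 13.00
OB = -1600 * 13.00 / 118 = -176.27%


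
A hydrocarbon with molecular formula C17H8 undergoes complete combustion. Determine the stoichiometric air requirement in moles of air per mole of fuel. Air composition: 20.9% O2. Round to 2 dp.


Balanced combustion: C17H8 + 19 O2 -> 17 CO2 + 4 H2O
O2 needed = C + H/4 = 17 + 8/4 = 19.00 moles
Air moles = O2 / 0.209 = 19.00 / 0.209 = 90.91 moles air


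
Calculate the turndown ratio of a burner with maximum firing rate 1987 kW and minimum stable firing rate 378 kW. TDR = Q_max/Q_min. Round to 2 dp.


TDR = Q_max / Q_min
TDR = 1987 / 378 = 5.26


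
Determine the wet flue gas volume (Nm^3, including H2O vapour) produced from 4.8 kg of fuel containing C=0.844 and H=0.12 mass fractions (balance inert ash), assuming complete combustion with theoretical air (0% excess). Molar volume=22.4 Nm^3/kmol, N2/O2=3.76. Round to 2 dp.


Per kg fuel: CO2 = (C/12 kmol)*22.4 = (0.844/12)*22.4 = 1.57547 Nm^3
Per kg fuel: H2O = (H/2 kmol)*22.4 = (0.12/2)*22.4 = 1.34400 Nm^3
O2 needed per kg fuel = C/12 + H/4 = 0.844/12 + 0.12/4 = 0.10033333 kmol
Per kg fuel: N2 = O2*3.76*22.4 = 0.10033333*3.76*22.4 = 8.45047 Nm^3
Total per kg = 1.57547 + 1.34400 + 8.45047 = 11.36994 Nm^3
Total = 11.36994 * 4.8 = 54.58 Nm^3


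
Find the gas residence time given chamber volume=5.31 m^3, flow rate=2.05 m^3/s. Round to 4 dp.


tau = V / Q_flow
tau = 5.31 / 2.05 = 2.5902 s


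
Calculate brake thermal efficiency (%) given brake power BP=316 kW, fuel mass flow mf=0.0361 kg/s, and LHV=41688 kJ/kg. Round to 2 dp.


eta_BTE = (BP / (mf * LHV)) * 100
Denominator = 0.0361 * 41688 = 1504.9368 kW
eta_BTE = (316 / 1504.9368) * 100 = 21.00%


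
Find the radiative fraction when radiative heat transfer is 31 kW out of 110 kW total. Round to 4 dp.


f_rad = Q_rad / Q_total
f_rad = 31 / 110 = 0.2818


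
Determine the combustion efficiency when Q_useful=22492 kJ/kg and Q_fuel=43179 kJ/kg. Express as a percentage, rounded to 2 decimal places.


Efficiency = (Q_useful / Q_fuel) * 100
Efficiency = (22492 / 43179) * 100
Efficiency = 0.5209 * 100 = 52.09%


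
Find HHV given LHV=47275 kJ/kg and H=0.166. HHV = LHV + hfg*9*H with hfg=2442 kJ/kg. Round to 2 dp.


HHV = LHV + hfg * 9 * H
Water addition = 2442 * 9 * 0.166 = 3648.348 kJ/kg
HHV = 47275 + 3648.348 = 50923.35 kJ/kg


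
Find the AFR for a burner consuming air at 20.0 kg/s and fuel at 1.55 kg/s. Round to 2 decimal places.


AFR = m_air / m_fuel
AFR = 20.0 / 1.55 = 12.90


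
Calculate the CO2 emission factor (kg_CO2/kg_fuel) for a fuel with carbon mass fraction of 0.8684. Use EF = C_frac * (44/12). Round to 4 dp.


EF = C_frac * (M_CO2 / M_C)
EF = 0.8684 * (44/12)
EF = 0.8684 * 3.666667 = 3.1841 kg_CO2/kg_fuel


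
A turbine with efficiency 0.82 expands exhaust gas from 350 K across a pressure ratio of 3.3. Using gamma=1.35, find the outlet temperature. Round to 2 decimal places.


T_out = T_in * (1 - eta * (1 - PR^(-(gamma-1)/gamma)))
Exponent = -(1.35-1)/1.35 = -0.25925926
PR^exp = 3.3^(-0.25925926) = 0.73378775
Factor = 1 - 0.82*(1 - 0.73378775) = 0.78170596
T_out = 350 * 0.78170596 = 273.60 K


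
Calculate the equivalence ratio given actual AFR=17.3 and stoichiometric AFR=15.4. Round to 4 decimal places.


phi = AFR_stoich / AFR_actual
phi = 15.4 / 17.3 = 0.8902


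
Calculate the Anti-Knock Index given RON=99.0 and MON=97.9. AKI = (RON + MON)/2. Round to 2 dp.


AKI = (RON + MON) / 2
AKI = (99.0 + 97.9) / 2
AKI = 196.9 / 2 = 98.45


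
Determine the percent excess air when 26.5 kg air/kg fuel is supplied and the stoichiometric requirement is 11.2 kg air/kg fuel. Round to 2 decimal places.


Excess air = actual - stoichiometric = 26.5 - 11.2 = 15.30 kg/kg fuel
Excess air % = (excess / stoich) * 100 = (15.30 / 11.2) * 100 = 136.61%


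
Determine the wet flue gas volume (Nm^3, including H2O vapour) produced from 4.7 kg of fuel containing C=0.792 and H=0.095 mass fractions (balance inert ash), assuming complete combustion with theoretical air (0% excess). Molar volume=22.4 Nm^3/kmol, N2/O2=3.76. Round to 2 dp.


Per kg fuel: CO2 = (C/12 kmol)*22.4 = (0.792/12)*22.4 = 1.47840 Nm^3
Per kg fuel: H2O = (H/2 kmol)*22.4 = (0.095/2)*22.4 = 1.06400 Nm^3
O2 needed per kg fuel = C/12 + H/4 = 0.792/12 + 0.095/4 = 0.08975000 kmol
Per kg fuel: N2 = O2*3.76*22.4 = 0.08975000*3.76*22.4 = 7.55910 Nm^3
Total per kg = 1.47840 + 1.06400 + 7.55910 = 10.10150 Nm^3
Total = 10.10150 * 4.7 = 47.48 Nm^3


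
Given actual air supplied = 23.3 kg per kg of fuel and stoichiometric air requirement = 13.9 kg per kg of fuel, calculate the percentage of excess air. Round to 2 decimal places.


Excess air = actual - stoichiometric = 23.3 - 13.9 = 9.40 kg/kg fuel
Excess air % = (excess / stoich) * 100 = (9.40 / 13.9) * 100 = 67.63%


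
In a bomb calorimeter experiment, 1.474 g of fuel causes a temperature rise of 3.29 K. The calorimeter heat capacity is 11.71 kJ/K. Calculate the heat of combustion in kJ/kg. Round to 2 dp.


Hc = C_cal * delta_T / m_fuel
Q_released = 11.71 * 3.29 = 38.5259 kJ
m_fuel = 1.474 g = 1.474/1000 kg = 0.001474 kg
Hc = 38.5259 / 0.001474 = 26136.97 kJ/kg


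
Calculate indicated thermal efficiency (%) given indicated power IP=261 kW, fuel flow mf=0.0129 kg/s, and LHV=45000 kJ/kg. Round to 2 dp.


eta_ith = (IP / (mf * LHV)) * 100
Denominator = 0.0129 * 45000 = 580.5000 kW
eta_ith = (261 / 580.5000) * 100 = 44.96%


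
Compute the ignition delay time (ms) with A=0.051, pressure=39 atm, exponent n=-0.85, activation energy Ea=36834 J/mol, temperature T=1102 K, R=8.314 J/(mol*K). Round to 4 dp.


tau = A * P^n * exp(Ea/(R*T))
P^n = 39^(-0.85) = 0.04442169
Ea/(R*T) = 36834/(8.314*1102) = 4.020289
exp(Ea/(R*T)) = 55.717203
tau = 0.051 * 0.04442169 * 55.717203 = 0.1262 ms


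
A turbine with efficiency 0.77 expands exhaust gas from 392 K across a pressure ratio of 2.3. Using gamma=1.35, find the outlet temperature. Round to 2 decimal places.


T_out = T_in * (1 - eta * (1 - PR^(-(gamma-1)/gamma)))
Exponent = -(1.35-1)/1.35 = -0.25925926
PR^exp = 2.3^(-0.25925926) = 0.80578413
Factor = 1 - 0.77*(1 - 0.80578413) = 0.85045378
T_out = 392 * 0.85045378 = 333.38 K


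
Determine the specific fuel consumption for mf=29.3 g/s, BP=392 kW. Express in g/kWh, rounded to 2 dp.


SFC = (mf / BP) * 3600
Rate = 29.3 / 392 = 0.074745 g/(s*kW)
SFC = 0.074745 * 3600 = 269.08 g/kWh


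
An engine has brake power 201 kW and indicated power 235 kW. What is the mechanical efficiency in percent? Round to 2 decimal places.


eta_mech = (BP / IP) * 100
Ratio = 201 / 235 = 0.8553
eta_mech = 0.8553 * 100 = 85.53%


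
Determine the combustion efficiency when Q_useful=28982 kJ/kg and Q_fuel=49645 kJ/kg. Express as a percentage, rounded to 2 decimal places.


Efficiency = (Q_useful / Q_fuel) * 100
Efficiency = (28982 / 49645) * 100
Efficiency = 0.5838 * 100 = 58.38%


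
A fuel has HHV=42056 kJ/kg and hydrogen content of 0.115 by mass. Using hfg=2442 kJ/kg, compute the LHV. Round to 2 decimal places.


LHV = HHV - hfg * 9 * H
Water correction = 2442 * 9 * 0.115 = 2527.470 kJ/kg
LHV = 42056 - 2527.470 = 39528.53 kJ/kg


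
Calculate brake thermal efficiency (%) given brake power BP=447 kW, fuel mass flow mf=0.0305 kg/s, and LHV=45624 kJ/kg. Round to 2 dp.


eta_BTE = (BP / (mf * LHV)) * 100
Denominator = 0.0305 * 45624 = 1391.5320 kW
eta_BTE = (447 / 1391.5320) * 100 = 32.12%
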